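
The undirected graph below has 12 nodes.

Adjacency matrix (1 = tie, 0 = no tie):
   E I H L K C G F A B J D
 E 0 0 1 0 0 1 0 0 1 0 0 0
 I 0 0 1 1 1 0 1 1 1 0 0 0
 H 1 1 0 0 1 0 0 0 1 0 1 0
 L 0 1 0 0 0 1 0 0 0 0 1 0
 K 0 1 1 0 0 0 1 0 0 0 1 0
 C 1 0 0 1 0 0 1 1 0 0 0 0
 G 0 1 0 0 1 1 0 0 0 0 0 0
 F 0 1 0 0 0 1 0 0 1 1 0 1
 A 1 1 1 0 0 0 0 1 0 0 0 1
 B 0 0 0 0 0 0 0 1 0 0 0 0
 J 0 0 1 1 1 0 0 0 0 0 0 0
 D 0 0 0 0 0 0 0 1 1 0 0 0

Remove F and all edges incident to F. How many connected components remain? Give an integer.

Without F, the remaining ties split the others into: {A, C, D, E, G, H, I, J, K, L}; {B}.
That's 2 separate components.

2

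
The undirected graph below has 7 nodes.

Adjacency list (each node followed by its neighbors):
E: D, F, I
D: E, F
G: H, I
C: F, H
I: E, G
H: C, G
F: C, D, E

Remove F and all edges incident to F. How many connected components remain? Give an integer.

F's neighbors (C, D, and E) remain reachable from one another through other ties, so the rest of the network stays in one piece.

1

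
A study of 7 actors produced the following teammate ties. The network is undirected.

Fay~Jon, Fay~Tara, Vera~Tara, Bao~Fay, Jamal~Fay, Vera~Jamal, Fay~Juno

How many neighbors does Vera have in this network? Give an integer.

2

Vera is directly tied to Jamal and Tara. That is 2 neighbors, so the degree of Vera is 2.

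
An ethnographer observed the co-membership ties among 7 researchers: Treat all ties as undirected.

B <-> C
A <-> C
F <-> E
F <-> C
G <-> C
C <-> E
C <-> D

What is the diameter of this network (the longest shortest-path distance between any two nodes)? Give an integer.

2

Eccentricity of each node (its greatest distance to any other): A:2, B:2, C:1, D:2, E:2, F:2, G:2.
The maximum eccentricity is 2, realized for instance by the pair A–E via A – C – E. So the diameter is 2.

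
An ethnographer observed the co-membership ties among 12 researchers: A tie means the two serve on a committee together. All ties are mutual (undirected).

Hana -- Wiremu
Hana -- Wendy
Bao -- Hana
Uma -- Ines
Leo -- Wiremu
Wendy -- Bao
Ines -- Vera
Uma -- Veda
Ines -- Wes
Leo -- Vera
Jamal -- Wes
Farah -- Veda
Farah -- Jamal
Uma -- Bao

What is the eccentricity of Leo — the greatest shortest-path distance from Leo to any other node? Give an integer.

Distances from Leo: Bao:3, Farah:5, Hana:2, Ines:2, Jamal:4, Uma:3, Veda:4, Vera:1, Wendy:3, Wes:3, Wiremu:1.
The largest is 5 (to Farah), so the eccentricity of Leo is 5.

5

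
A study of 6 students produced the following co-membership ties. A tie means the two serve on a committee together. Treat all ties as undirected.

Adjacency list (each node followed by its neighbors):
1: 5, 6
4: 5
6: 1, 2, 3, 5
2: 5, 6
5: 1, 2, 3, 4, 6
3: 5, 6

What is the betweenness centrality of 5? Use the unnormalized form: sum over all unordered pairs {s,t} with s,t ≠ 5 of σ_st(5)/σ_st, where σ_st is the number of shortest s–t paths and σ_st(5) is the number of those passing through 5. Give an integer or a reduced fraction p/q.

Pairs whose geodesics pass through 5 — 2–4: 1; 2–1: 1/2; 2–3: 1/2; 4–1: 1; 4–3: 1; 4–6: 1; 1–3: 1/2.
All other pairs contribute 0.
Summing the contributions gives betweenness(5) = 11/2.

11/2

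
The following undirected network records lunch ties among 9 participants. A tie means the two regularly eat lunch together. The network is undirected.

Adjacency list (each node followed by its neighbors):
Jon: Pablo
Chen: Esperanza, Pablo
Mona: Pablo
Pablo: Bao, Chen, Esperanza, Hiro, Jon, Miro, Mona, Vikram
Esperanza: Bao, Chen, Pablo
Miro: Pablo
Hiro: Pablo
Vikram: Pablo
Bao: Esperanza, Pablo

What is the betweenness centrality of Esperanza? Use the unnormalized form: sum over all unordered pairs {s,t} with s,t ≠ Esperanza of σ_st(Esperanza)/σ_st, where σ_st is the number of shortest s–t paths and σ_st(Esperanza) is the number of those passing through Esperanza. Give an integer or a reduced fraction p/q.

1/2

Pairs whose geodesics pass through Esperanza — Bao–Chen: 1/2.
All other pairs contribute 0.
Summing the contributions gives betweenness(Esperanza) = 1/2.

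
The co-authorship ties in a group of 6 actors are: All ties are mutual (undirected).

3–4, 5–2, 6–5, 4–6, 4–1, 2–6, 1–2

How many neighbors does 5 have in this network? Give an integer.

2

5 is directly tied to 2 and 6. That is 2 neighbors, so the degree of 5 is 2.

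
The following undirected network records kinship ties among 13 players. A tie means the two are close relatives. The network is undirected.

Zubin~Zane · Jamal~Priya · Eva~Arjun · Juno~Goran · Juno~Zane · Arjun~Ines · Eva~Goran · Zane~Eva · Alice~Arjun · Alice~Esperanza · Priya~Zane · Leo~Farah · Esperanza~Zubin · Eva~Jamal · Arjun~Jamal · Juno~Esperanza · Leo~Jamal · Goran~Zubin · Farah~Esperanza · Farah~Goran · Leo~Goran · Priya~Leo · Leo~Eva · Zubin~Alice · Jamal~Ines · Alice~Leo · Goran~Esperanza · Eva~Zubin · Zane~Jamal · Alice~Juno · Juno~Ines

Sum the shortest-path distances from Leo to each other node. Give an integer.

Distances from Leo: Alice:1, Arjun:2, Esperanza:2, Eva:1, Farah:1, Goran:1, Ines:2, Jamal:1, Juno:2, Priya:1, Zane:2, Zubin:2.
Sum = 1 + 2 + 2 + 1 + 1 + 1 + 2 + 1 + 2 + 1 + 2 + 2 = 18.

18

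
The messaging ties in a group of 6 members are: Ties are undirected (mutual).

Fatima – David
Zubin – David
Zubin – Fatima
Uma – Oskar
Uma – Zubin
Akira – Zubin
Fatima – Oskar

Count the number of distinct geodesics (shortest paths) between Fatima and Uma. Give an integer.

2

The shortest distance is 2. The length-2 paths are: Fatima–Oskar–Uma; Fatima–Zubin–Uma.
That gives 2 distinct shortest paths.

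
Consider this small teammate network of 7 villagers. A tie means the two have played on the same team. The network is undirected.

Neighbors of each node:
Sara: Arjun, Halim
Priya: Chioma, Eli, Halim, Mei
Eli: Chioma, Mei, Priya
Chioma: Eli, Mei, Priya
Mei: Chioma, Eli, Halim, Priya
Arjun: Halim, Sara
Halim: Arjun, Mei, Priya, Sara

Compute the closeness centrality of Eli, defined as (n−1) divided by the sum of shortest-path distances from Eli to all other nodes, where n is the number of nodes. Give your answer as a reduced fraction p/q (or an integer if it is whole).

Distances from Eli: Arjun:3, Chioma:1, Halim:2, Mei:1, Priya:1, Sara:3. Sum = 11.
n = 7, so closeness = 6/11.

6/11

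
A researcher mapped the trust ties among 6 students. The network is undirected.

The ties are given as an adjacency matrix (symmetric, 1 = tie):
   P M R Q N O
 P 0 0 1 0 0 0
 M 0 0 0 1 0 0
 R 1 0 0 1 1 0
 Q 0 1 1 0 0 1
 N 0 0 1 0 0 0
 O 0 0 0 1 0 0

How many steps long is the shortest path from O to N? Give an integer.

One shortest route is O – Q – R – N, which uses 3 edges, and at distance 2 from O we only reach {M, R}, which does not include N. So d(O,N) = 3.

3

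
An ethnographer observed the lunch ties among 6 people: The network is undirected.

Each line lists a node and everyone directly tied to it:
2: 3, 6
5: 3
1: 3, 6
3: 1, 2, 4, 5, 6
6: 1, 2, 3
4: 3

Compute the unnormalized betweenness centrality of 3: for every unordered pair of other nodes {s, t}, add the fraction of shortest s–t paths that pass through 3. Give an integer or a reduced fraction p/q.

15/2

Pairs whose geodesics pass through 3 — 1–5: 1; 1–4: 1; 1–2: 1/2; 5–4: 1; 5–2: 1; 5–6: 1; 4–2: 1; 4–6: 1.
All other pairs contribute 0.
Summing the contributions gives betweenness(3) = 15/2.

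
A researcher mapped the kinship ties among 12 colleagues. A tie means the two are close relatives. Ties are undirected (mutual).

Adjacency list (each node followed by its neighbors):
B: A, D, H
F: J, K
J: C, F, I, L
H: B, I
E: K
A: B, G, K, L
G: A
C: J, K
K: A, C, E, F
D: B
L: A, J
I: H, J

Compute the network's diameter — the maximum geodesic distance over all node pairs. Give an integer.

Eccentricity of each node (its greatest distance to any other): A:3, B:3, C:4, D:4, E:4, F:4, G:4, H:4, I:4, J:4, K:3, L:3.
The maximum eccentricity is 4, realized for instance by the pair E–I via E – K – C – J – I. So the diameter is 4.

4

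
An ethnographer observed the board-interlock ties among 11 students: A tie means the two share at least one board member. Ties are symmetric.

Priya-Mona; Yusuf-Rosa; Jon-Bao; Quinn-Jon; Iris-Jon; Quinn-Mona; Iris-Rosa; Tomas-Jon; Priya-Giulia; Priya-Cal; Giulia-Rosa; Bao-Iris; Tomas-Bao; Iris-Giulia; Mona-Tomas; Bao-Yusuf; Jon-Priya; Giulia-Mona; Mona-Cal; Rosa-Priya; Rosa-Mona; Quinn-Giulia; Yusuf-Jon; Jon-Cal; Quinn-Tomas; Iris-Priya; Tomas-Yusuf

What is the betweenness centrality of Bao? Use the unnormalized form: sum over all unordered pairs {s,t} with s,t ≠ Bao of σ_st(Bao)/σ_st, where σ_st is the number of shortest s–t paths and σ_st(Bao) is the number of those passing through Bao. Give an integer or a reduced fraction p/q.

5/6

Pairs whose geodesics pass through Bao — Tomas–Iris: 1/2; Iris–Yusuf: 1/3.
All other pairs contribute 0.
Summing the contributions gives betweenness(Bao) = 5/6.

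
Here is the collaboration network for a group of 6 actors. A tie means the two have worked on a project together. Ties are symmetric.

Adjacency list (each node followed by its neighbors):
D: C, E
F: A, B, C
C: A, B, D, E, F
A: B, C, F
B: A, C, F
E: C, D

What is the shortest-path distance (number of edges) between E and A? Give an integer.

One shortest route is E – C – A, which uses 2 edges, and E and A are not directly tied, so nothing shorter exists. So d(E,A) = 2.

2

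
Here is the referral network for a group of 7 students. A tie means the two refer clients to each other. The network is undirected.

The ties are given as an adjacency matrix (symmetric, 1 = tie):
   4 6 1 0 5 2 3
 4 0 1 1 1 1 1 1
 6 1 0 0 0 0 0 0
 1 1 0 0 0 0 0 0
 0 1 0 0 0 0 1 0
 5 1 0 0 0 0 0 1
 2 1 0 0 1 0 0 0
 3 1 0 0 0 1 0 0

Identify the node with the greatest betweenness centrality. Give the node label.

Unnormalized betweenness of each node: 0:0, 1:0, 2:0, 3:0, 4:13, 5:0, 6:0.
4 has the largest value, 13, making it the main broker — the node through which the most shortest paths run.

4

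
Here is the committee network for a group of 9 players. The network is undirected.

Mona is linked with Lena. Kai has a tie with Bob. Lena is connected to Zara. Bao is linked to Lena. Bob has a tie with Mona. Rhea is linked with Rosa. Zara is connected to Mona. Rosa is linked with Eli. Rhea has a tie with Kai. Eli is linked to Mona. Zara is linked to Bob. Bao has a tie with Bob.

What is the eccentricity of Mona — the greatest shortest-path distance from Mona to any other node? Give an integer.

Distances from Mona: Bao:2, Bob:1, Eli:1, Kai:2, Lena:1, Rhea:3, Rosa:2, Zara:1.
The largest is 3 (to Rhea), so the eccentricity of Mona is 3.

3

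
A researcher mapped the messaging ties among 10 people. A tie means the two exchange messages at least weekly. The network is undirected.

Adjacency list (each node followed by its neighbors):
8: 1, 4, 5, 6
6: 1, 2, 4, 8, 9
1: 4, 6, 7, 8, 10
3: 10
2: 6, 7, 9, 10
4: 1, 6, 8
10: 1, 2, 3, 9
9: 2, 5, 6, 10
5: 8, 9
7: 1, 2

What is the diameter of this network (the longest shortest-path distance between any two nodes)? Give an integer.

3

Eccentricity of each node (its greatest distance to any other): 1:2, 2:2, 3:3, 4:3, 5:3, 6:3, 7:3, 8:3, 9:2, 10:2.
The maximum eccentricity is 3, realized for instance by the pair 3–7 via 3 – 10 – 1 – 7. So the diameter is 3.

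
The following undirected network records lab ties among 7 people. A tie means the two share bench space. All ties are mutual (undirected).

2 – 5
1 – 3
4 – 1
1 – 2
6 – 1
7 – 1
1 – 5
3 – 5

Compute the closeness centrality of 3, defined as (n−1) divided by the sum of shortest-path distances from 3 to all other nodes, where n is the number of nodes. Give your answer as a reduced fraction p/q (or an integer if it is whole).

Distances from 3: 1:1, 2:2, 4:2, 5:1, 6:2, 7:2. Sum = 10.
n = 7, so closeness = 6/10 = 3/5.

3/5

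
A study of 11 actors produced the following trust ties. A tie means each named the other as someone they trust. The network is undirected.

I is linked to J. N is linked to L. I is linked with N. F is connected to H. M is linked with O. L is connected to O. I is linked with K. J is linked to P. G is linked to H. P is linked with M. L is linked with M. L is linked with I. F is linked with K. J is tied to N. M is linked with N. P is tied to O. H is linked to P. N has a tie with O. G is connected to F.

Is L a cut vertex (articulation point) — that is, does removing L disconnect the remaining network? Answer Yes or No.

No

Even without L, every remaining node can still reach every other (the residual graph is connected), so L is not a cut vertex.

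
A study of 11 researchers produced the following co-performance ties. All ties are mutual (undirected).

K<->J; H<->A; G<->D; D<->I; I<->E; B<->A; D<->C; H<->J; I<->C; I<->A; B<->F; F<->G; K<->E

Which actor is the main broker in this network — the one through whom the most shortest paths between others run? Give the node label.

Unnormalized betweenness of each node: A:101/6, B:6, C:0, D:8, E:15/2, F:17/6, G:23/6, H:13/2, I:61/3, J:17/6, K:10/3.
I has the largest value, 61/3, making it the main broker — the node through which the most shortest paths run.

I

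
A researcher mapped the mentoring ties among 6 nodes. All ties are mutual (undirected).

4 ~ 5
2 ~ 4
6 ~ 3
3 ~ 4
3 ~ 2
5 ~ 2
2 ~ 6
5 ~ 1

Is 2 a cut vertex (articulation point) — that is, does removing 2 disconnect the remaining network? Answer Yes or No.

Even without 2, every remaining node can still reach every other (the residual graph is connected), so 2 is not a cut vertex.

No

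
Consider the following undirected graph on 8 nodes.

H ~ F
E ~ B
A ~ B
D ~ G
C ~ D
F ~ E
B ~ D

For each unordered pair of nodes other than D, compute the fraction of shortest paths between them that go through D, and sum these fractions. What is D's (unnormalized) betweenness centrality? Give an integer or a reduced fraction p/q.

Pairs whose geodesics pass through D — B–G: 1; B–C: 1; G–H: 1; G–E: 1; G–A: 1; G–F: 1; G–C: 1; H–C: 1; E–C: 1; A–C: 1; F–C: 1.
All other pairs contribute 0.
Summing the contributions gives betweenness(D) = 11.

11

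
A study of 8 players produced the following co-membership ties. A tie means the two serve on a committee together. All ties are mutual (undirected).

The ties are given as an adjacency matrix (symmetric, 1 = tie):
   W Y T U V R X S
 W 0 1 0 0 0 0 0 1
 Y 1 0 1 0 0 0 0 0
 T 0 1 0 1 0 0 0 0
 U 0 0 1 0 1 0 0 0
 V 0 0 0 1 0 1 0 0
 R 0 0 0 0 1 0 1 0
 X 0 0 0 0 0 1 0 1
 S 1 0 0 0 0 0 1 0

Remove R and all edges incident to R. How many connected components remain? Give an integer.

R's neighbors (V and X) remain reachable from one another through other ties, so the rest of the network stays in one piece.

1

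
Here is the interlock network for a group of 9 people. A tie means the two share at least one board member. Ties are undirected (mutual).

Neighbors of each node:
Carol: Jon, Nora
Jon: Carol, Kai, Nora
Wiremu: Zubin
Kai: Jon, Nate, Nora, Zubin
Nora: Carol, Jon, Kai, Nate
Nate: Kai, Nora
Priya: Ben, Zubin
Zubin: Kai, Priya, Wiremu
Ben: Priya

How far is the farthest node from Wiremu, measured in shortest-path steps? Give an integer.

4

Distances from Wiremu: Ben:3, Carol:4, Jon:3, Kai:2, Nate:3, Nora:3, Priya:2, Zubin:1.
The largest is 4 (to Carol), so the eccentricity of Wiremu is 4.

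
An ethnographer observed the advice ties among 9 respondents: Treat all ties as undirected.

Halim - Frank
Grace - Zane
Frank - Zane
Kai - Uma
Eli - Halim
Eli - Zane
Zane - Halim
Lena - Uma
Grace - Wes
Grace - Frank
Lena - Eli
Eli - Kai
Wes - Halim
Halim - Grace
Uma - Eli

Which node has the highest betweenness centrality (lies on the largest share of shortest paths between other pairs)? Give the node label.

Unnormalized betweenness of each node: Eli:31/2, Frank:0, Grace:1, Halim:9, Kai:0, Lena:0, Uma:1/2, Wes:0, Zane:4.
Eli has the largest value, 31/2, making it the main broker — the node through which the most shortest paths run.

Eli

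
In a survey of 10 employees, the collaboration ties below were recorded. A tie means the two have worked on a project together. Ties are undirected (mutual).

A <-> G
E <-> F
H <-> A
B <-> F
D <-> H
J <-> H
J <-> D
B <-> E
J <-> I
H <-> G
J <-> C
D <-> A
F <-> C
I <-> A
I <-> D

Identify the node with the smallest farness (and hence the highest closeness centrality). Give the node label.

J

Farness (sum of distances to all others) for each node — A:23, B:29, C:18, D:19, E:29, F:22, G:25, H:19, I:20, J:16.
The smallest farness is 16, for J, so J has the highest closeness.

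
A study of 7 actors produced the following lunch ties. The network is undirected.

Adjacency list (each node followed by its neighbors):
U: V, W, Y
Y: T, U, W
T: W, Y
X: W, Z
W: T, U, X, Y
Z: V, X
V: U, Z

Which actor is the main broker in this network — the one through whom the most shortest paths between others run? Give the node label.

W

Unnormalized betweenness of each node: T:0, U:7/2, V:3/2, W:11/2, X:5/2, Y:1, Z:1.
W has the largest value, 11/2, making it the main broker — the node through which the most shortest paths run.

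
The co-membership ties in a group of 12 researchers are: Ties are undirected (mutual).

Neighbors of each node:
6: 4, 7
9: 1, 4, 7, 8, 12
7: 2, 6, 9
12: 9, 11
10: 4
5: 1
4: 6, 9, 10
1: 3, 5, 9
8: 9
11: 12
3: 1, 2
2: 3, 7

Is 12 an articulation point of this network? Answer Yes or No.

Yes

Removing 12 leaves {1, 2, 3, 4, 5, 6, 7, 8, 9, and 10} with no path to {11}, so the network splits into 2 components. 12 is a cut vertex.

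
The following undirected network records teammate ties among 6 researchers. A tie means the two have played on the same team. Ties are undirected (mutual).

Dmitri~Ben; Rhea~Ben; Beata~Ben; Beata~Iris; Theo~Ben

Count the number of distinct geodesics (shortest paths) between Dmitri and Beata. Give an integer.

1

The shortest distance is 2, and the only length-2 path is Dmitri–Ben–Beata. So there is exactly 1 shortest path.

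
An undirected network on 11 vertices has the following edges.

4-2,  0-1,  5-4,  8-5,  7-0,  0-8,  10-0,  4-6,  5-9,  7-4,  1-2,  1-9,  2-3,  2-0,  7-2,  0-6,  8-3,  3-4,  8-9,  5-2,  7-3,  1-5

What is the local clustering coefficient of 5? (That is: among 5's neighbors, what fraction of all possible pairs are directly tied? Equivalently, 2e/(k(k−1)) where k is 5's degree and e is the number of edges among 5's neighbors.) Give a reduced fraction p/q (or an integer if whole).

5's neighbors: 1, 2, 4, 8, and 9 (k = 5).
Possible neighbor pairs: C(5,2) = 10. Edges among them: 1–2, 1–9, 2–4, 8–9 → e = 4.
Clustering(5) = 4/10 = 2/5.

2/5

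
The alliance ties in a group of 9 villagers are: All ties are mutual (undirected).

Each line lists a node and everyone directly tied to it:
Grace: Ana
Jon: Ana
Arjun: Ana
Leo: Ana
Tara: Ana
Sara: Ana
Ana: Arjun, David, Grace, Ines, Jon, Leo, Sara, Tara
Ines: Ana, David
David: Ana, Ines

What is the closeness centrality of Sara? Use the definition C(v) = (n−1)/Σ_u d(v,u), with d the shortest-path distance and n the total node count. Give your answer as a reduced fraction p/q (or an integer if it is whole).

8/15

Distances from Sara: Ana:1, Arjun:2, David:2, Grace:2, Ines:2, Jon:2, Leo:2, Tara:2. Sum = 15.
n = 9, so closeness = 8/15.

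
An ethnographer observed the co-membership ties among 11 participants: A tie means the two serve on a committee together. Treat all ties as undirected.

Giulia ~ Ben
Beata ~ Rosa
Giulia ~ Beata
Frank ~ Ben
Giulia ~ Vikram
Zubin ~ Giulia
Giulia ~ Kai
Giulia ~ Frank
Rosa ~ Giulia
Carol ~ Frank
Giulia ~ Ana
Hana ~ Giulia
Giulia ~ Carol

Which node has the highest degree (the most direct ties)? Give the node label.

Degrees — Ana:1, Beata:2, Ben:2, Carol:2, Frank:3, Giulia:10, Hana:1, Kai:1, Rosa:2, Vikram:1, Zubin:1.
The maximum is 10, attained only by Giulia.

Giulia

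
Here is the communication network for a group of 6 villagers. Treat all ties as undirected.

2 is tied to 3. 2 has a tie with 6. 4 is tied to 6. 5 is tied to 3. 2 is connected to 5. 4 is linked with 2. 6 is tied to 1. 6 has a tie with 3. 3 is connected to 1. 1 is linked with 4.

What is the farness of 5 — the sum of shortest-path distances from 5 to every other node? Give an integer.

8

Distances from 5: 1:2, 2:1, 3:1, 4:2, 6:2.
Sum = 2 + 1 + 1 + 2 + 2 = 8.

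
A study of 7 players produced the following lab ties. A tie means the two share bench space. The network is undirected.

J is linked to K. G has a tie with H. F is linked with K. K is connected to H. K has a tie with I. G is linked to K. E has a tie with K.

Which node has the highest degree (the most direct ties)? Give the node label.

Degrees — E:1, F:1, G:2, H:2, I:1, J:1, K:6.
The maximum is 6, attained only by K.

K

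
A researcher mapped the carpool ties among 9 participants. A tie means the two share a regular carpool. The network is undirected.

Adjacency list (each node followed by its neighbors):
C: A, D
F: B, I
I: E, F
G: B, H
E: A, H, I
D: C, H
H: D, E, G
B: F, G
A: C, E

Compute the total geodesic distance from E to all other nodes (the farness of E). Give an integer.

Distances from E: A:1, B:3, C:2, D:2, F:2, G:2, H:1, I:1.
Sum = 1 + 3 + 2 + 2 + 2 + 2 + 1 + 1 = 14.

14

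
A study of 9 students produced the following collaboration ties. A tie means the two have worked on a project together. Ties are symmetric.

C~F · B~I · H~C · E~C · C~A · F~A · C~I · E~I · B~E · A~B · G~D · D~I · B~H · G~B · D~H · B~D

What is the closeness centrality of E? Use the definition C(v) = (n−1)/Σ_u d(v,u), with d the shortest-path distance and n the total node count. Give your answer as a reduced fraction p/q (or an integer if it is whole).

8/13

Distances from E: A:2, B:1, C:1, D:2, F:2, G:2, H:2, I:1. Sum = 13.
n = 9, so closeness = 8/13.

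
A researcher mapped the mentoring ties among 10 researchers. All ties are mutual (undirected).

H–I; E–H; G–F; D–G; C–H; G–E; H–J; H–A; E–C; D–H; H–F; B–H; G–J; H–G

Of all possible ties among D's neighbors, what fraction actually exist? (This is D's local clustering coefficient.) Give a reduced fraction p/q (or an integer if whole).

1

D's neighbors: G and H (k = 2).
Possible neighbor pairs: C(2,2) = 1. Edges among them: G–H → e = 1.
Clustering(D) = 1/1.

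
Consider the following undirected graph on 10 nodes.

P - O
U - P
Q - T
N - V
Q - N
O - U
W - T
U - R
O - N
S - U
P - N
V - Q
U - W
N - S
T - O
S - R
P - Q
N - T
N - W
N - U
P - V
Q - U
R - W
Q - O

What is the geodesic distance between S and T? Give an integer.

One shortest route is S – N – T, which uses 2 edges, and S and T are not directly tied, so nothing shorter exists. So d(S,T) = 2.

2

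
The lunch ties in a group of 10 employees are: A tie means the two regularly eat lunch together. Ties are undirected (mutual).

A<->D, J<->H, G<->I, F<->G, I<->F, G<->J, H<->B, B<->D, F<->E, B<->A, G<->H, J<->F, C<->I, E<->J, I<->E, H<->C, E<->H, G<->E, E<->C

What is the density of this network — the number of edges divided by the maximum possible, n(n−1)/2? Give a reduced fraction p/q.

There are 19 edges and 10 nodes, so the maximum possible is C(10,2) = 45.
Density = 19/45.

19/45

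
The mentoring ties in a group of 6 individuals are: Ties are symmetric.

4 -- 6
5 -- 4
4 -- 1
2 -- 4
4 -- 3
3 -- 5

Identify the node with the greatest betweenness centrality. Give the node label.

Unnormalized betweenness of each node: 1:0, 2:0, 3:0, 4:9, 5:0, 6:0.
4 has the largest value, 9, making it the main broker — the node through which the most shortest paths run.

4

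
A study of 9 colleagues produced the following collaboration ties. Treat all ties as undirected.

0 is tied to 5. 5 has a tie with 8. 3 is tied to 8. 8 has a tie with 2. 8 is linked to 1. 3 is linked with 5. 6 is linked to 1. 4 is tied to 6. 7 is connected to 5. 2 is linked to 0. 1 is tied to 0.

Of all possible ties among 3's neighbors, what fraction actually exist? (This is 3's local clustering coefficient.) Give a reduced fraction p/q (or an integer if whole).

1

3's neighbors: 5 and 8 (k = 2).
Possible neighbor pairs: C(2,2) = 1. Edges among them: 5–8 → e = 1.
Clustering(3) = 1/1.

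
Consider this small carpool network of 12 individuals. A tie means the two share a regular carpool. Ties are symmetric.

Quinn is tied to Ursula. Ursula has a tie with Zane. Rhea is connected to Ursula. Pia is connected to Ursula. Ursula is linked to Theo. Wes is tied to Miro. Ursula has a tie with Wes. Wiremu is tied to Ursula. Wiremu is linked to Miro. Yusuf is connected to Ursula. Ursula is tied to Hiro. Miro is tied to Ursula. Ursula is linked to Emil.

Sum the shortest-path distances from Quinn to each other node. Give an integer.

21

Distances from Quinn: Emil:2, Hiro:2, Miro:2, Pia:2, Rhea:2, Theo:2, Ursula:1, Wes:2, Wiremu:2, Yusuf:2, Zane:2.
Sum = 2 + 2 + 2 + 2 + 2 + 2 + 1 + 2 + 2 + 2 + 2 = 21.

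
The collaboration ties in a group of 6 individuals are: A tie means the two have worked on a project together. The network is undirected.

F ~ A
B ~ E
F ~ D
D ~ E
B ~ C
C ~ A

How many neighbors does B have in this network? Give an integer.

2

B is directly tied to C and E. That is 2 neighbors, so the degree of B is 2.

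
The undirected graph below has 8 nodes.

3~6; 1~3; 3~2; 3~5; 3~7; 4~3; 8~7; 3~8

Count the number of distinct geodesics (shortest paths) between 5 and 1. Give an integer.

The shortest distance is 2, and the only length-2 path is 5–3–1. So there is exactly 1 shortest path.

1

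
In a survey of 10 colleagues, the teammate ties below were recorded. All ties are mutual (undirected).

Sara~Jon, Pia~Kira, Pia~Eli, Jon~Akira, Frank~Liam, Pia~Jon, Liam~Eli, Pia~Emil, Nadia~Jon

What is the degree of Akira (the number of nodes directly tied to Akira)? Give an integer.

Akira is directly tied to Jon. That is 1 neighbor, so the degree of Akira is 1.

1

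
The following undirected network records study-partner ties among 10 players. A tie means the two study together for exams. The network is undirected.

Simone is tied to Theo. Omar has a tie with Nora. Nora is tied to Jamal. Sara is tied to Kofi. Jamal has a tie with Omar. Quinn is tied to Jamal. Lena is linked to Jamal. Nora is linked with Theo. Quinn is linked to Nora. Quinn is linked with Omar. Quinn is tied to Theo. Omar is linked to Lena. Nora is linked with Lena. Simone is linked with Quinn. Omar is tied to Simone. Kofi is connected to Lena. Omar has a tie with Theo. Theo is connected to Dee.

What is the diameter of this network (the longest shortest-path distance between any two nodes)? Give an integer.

Eccentricity of each node (its greatest distance to any other): Dee:5, Jamal:3, Kofi:4, Lena:3, Nora:3, Omar:3, Quinn:4, Sara:5, Simone:4, Theo:4.
The maximum eccentricity is 5, realized for instance by the pair Sara–Dee via Sara – Kofi – Lena – Nora – Theo – Dee. So the diameter is 5.

5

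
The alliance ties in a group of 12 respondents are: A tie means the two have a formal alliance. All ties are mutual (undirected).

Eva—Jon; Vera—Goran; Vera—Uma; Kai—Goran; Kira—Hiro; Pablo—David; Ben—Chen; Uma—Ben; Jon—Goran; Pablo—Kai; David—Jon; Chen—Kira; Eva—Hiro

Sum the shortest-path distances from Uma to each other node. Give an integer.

Distances from Uma: Ben:1, Chen:2, David:4, Eva:4, Goran:2, Hiro:4, Jon:3, Kai:3, Kira:3, Pablo:4, Vera:1.
Sum = 1 + 2 + 4 + 4 + 2 + 4 + 3 + 3 + 3 + 4 + 1 = 31.

31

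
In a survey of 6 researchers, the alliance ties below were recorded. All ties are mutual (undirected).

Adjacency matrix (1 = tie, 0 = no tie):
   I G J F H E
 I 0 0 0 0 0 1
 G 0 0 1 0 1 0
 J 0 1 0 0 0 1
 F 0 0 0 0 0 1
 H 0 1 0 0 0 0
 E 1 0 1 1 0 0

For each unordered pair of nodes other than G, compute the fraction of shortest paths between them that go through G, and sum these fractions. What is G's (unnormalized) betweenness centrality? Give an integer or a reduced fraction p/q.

4

Pairs whose geodesics pass through G — I–H: 1; J–H: 1; F–H: 1; H–E: 1.
All other pairs contribute 0.
Summing the contributions gives betweenness(G) = 4.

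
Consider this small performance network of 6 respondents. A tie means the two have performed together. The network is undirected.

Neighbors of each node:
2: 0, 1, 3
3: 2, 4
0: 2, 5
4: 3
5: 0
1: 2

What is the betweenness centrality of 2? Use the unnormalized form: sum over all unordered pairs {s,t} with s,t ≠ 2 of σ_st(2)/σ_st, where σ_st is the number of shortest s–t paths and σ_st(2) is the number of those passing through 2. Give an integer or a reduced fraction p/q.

Pairs whose geodesics pass through 2 — 4–1: 1; 4–5: 1; 4–0: 1; 3–1: 1; 3–5: 1; 3–0: 1; 1–5: 1; 1–0: 1.
All other pairs contribute 0.
Summing the contributions gives betweenness(2) = 8.

8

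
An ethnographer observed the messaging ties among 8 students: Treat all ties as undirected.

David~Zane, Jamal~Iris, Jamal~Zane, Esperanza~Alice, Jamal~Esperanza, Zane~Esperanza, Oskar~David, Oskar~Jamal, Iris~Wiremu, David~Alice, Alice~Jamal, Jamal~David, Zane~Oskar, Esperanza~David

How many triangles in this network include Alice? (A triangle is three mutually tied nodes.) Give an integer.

3

Alice's neighbors: David, Esperanza, and Jamal.
Neighbor pairs that are themselves tied: Alice–David–Esperanza; Alice–David–Jamal; Alice–Esperanza–Jamal. Each forms one triangle with Alice, for 3 in total.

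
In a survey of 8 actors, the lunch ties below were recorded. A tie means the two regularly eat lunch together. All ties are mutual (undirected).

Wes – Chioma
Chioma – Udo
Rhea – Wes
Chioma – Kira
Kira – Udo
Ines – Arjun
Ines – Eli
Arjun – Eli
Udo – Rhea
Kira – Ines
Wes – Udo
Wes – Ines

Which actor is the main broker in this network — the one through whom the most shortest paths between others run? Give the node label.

Ines

Unnormalized betweenness of each node: Arjun:0, Chioma:1/3, Eli:0, Ines:31/3, Kira:3, Rhea:0, Udo:11/6, Wes:13/2.
Ines has the largest value, 31/3, making it the main broker — the node through which the most shortest paths run.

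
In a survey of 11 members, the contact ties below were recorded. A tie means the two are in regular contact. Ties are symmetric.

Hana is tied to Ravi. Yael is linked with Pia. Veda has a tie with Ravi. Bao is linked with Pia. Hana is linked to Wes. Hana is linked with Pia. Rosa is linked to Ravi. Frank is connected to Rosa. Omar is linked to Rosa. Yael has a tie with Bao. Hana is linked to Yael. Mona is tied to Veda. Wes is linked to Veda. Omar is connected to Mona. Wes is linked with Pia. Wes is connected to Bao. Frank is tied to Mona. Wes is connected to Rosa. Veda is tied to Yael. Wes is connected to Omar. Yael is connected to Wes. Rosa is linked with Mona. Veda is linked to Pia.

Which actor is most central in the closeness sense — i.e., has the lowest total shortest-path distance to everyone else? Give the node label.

Farness (sum of distances to all others) for each node — Bao:20, Frank:22, Hana:18, Mona:18, Omar:17, Pia:16, Ravi:18, Rosa:15, Veda:15, Wes:13, Yael:16.
The smallest farness is 13, for Wes, so Wes has the highest closeness.

Wes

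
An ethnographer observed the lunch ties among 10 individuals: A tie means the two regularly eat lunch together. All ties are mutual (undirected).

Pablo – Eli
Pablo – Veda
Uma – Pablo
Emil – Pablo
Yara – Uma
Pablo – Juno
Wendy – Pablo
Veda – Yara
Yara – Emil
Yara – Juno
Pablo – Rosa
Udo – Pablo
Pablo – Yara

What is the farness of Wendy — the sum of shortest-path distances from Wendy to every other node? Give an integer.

17

Distances from Wendy: Eli:2, Emil:2, Juno:2, Pablo:1, Rosa:2, Udo:2, Uma:2, Veda:2, Yara:2.
Sum = 2 + 2 + 2 + 1 + 2 + 2 + 2 + 2 + 2 = 17.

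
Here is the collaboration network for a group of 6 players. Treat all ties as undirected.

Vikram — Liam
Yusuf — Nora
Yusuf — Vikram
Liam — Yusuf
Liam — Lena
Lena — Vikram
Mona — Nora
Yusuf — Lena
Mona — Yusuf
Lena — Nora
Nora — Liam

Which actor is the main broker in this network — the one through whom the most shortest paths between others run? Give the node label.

Yusuf

Unnormalized betweenness of each node: Lena:1/3, Liam:1/3, Mona:0, Nora:1, Vikram:0, Yusuf:7/3.
Yusuf has the largest value, 7/3, making it the main broker — the node through which the most shortest paths run.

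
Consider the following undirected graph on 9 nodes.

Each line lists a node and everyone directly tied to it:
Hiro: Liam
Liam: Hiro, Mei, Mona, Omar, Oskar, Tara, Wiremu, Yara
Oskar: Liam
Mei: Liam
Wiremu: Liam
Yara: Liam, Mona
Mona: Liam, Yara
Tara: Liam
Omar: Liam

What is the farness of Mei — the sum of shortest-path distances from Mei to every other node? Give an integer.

15

Distances from Mei: Hiro:2, Liam:1, Mona:2, Omar:2, Oskar:2, Tara:2, Wiremu:2, Yara:2.
Sum = 2 + 1 + 2 + 2 + 2 + 2 + 2 + 2 = 15.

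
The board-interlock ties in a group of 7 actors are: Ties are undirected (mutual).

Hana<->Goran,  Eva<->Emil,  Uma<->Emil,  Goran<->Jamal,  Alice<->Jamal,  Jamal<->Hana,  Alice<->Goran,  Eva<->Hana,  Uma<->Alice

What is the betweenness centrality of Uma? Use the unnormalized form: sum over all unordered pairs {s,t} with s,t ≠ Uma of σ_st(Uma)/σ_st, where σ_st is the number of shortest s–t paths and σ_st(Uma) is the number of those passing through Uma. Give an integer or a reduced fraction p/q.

7/3

Pairs whose geodesics pass through Uma — Alice–Emil: 1; Alice–Eva: 1/3; Emil–Goran: 1/2; Emil–Jamal: 1/2.
All other pairs contribute 0.
Summing the contributions gives betweenness(Uma) = 7/3.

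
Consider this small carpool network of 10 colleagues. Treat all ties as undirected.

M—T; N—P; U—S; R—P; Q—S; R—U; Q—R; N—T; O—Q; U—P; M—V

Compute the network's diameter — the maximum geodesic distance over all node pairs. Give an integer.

7

Eccentricity of each node (its greatest distance to any other): M:6, N:4, O:7, P:4, Q:6, R:5, S:6, T:5, U:5, V:7.
The maximum eccentricity is 7, realized for instance by the pair V–O via V – M – T – N – P – R – Q – O. So the diameter is 7.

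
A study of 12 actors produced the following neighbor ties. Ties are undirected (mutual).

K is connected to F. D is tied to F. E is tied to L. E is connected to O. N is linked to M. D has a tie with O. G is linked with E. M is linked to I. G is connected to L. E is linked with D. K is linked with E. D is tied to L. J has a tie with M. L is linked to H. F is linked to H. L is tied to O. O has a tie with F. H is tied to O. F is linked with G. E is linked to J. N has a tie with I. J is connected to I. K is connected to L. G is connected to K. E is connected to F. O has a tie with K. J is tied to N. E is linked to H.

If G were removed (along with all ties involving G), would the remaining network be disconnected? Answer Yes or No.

Even without G, every remaining node can still reach every other (the residual graph is connected), so G is not a cut vertex.

No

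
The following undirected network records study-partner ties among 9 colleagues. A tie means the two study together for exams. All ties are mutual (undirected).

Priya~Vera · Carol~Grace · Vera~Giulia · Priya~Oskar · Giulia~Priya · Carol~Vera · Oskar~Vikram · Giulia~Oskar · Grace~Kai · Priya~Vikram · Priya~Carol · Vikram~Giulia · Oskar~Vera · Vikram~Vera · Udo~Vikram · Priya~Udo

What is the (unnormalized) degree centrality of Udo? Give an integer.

Udo is directly tied to Priya and Vikram. That is 2 neighbors, so the degree of Udo is 2.

2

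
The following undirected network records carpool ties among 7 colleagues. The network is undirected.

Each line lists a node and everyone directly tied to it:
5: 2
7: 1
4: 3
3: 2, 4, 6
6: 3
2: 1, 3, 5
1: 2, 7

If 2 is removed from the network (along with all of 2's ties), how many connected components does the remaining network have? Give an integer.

3

Without 2, the remaining ties split the others into: {1, 7}; {3, 4, 6}; {5}.
That's 3 separate components.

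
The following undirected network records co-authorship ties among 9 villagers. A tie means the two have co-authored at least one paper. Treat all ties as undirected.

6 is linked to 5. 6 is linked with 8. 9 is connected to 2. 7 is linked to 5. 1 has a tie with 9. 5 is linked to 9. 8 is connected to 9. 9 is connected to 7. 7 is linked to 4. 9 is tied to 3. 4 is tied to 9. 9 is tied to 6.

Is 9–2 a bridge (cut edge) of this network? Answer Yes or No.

Without the 9–2 edge there is no alternate route between 9 and 2, so the network disconnects. It is a bridge.

Yes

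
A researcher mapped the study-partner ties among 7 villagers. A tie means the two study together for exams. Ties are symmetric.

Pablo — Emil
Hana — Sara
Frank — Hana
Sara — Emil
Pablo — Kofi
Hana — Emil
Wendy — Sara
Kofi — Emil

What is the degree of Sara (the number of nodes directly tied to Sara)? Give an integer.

Sara is directly tied to Emil, Hana, and Wendy. That is 3 neighbors, so the degree of Sara is 3.

3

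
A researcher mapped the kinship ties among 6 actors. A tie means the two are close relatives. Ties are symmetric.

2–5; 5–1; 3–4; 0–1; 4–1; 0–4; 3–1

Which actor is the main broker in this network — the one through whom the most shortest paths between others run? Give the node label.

1

Unnormalized betweenness of each node: 0:0, 1:13/2, 2:0, 3:0, 4:1/2, 5:4.
1 has the largest value, 13/2, making it the main broker — the node through which the most shortest paths run.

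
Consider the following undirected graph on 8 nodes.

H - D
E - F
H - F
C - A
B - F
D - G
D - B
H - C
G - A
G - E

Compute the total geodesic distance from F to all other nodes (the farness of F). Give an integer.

Distances from F: A:3, B:1, C:2, D:2, E:1, G:2, H:1.
Sum = 3 + 1 + 2 + 2 + 1 + 2 + 1 = 12.

12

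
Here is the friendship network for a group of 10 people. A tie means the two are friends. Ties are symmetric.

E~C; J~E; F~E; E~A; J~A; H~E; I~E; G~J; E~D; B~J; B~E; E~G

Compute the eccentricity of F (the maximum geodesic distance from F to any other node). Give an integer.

Distances from F: A:2, B:2, C:2, D:2, E:1, G:2, H:2, I:2, J:2.
The largest is 2 (to D, B, A, I, G, C, H, and J), so the eccentricity of F is 2.

2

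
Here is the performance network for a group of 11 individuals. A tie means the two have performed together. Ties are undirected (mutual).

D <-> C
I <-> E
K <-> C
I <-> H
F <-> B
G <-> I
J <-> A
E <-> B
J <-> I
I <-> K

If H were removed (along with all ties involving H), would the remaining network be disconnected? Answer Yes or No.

No

Even without H, every remaining node can still reach every other (the residual graph is connected), so H is not a cut vertex.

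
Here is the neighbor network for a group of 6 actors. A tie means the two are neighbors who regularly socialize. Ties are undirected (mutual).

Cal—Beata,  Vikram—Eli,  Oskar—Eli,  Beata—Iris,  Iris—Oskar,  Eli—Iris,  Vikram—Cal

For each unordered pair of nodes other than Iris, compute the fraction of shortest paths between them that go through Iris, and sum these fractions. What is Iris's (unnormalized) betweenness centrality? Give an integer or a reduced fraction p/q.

5/2

Pairs whose geodesics pass through Iris — Cal–Oskar: 1/2; Beata–Oskar: 1; Beata–Eli: 1.
All other pairs contribute 0.
Summing the contributions gives betweenness(Iris) = 5/2.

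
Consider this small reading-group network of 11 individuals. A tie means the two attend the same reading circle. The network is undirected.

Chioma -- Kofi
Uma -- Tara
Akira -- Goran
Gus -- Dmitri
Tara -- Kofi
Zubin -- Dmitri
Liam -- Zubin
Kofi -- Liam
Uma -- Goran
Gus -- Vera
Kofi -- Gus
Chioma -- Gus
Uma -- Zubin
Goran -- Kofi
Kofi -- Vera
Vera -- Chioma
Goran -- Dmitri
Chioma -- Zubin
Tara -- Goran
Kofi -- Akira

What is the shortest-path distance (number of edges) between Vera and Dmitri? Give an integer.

2

One shortest route is Vera – Gus – Dmitri, which uses 2 edges, and Vera and Dmitri are not directly tied, so nothing shorter exists. So d(Vera,Dmitri) = 2.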